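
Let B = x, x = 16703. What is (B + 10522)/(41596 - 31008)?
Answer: 27225/10588 ≈ 2.5713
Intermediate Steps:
B = 16703
(B + 10522)/(41596 - 31008) = (16703 + 10522)/(41596 - 31008) = 27225/10588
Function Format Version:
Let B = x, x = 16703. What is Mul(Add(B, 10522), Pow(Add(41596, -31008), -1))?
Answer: Rational(27225, 10588) ≈ 2.5713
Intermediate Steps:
B = 16703
Mul(Add(B, 10522), Pow(Add(41596, -31008), -1)) = Mul(Add(16703, 10522), Pow(Add(41596, -31008), -1)) = Mul(27225, Pow(10588, -1)) = Mul(27225, Rational(1, 10588)) = Rational(27225, 10588)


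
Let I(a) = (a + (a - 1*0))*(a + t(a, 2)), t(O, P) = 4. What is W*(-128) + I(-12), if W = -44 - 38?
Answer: 10688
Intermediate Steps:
I(a) = 2*a*(4 + a) (I(a) = (a + (a - 1*0))*(a + 4) = (a + (a + 0))*(4 + a) = (a + a)*(4 + a) = (2*a)*(4 + a) = 2*a*(4 + a))
W = -82
W*(-128) + I(-12) = -82*(-128) + 2*(-12)*(4 - 12) = 10496 + 2*(-12)*(-8) = 10496 + 192 = 10688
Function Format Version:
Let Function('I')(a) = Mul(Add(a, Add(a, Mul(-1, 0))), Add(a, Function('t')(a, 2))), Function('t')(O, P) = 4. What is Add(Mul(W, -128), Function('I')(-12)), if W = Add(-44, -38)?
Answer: 10688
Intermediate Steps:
Function('I')(a) = Mul(2, a, Add(4, a)) (Function('I')(a) = Mul(Add(a, Add(a, Mul(-1, 0))), Add(a, 4)) = Mul(Add(a, Add(a, 0)), Add(4, a)) = Mul(Add(a, a), Add(4, a)) = Mul(Mul(2, a), Add(4, a)) = Mul(2, a, Add(4, a)))
W = -82
Add(Mul(W, -128), Function('I')(-12)) = Add(Mul(-82, -128), Mul(2, -12, Add(4, -12))) = Add(10496, Mul(2, -12, -8)) = Add(10496, 192) = 10688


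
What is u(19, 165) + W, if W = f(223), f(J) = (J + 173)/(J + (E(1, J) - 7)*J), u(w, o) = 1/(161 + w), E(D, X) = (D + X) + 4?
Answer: 20131/1485180 ≈ 0.013555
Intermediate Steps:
E(D, X) = 4 + D + X
f(J) = (173 + J)/(J + J*(-2 + J)) (f(J) = (J + 173)/(J + ((4 + 1 + J) - 7)*J) = (173 + J)/(J + ((5 + J) - 7)*J) = (173 + J)/(J + (-2 + J)*J) = (173 + J)/(J + J*(-2 + J)))
W = 66/8251 (W = (173 + 223)/(223*(-1 + 223)) = (1/223)*396/222 = (1/223)*(1/222)*396 = 66/8251 ≈ 0.0079990)
u(19, 165) + W = 1/(161 + 19) + 66/8251 = 1/180 + 66/8251 = 20131/1485180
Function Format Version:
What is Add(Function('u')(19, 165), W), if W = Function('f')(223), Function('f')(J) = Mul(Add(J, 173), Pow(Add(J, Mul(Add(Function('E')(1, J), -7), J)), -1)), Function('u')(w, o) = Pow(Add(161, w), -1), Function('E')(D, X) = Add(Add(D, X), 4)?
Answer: Rational(20131, 1485180) ≈ 0.013555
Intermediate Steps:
Function('E')(D, X) = Add(4, D, X)
Function('f')(J) = Mul(Pow(Add(J, Mul(J, Add(-2, J))), -1), Add(173, J)) (Function('f')(J) = Mul(Add(J, 173), Pow(Add(J, Mul(Add(Add(4, 1, J), -7), J)), -1)) = Mul(Add(173, J), Pow(Add(J, Mul(Add(Add(5, J), -7), J)), -1)) = Mul(Add(173, J), Pow(Add(J, Mul(Add(-2, J), J)), -1)) = Mul(Add(173, J), Pow(Add(J, Mul(J, Add(-2, J))), -1)) = Mul(Pow(Add(J, Mul(J, Add(-2, J))), -1), Add(173, J)))
W = Rational(66, 8251) (W = Mul(Pow(223, -1), Pow(Add(-1, 223), -1), Add(173, 223)) = Mul(Rational(1, 223), Pow(222, -1), 396) = Mul(Rational(1, 223), Rational(1, 222), 396) = Rational(66, 8251) ≈ 0.0079990)
Add(Function('u')(19, 165), W) = Add(Pow(Add(161, 19), -1), Rational(66, 8251)) = Add(Pow(180, -1), Rational(66, 8251)) = Add(Rational(1, 180), Rational(66, 8251)) = Rational(20131, 1485180)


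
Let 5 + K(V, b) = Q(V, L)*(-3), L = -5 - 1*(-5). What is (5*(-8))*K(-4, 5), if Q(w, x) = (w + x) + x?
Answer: -280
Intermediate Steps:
L = 0 (L = -5 + 5 = 0)
Q(w, x) = w + 2*x
K(V, b) = -5 - 3*V (K(V, b) = -5 + (V + 2*0)*(-3) = -5 + (V + 0)*(-3) = -5 + V*(-3) = -5 - 3*V)
(5*(-8))*K(-4, 5) = (5*(-8))*(-5 - 3*(-4)) = -40*(-5 + 12) = -40*7 = -280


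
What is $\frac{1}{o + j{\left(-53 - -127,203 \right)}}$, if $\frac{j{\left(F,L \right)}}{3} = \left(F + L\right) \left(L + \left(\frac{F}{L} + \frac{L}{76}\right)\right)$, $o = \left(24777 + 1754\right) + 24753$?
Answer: $\frac{15428}{3432723379} \approx 4.4944 \cdot 10^{-6}$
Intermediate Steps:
$o = 51284$ ($o = 26531 + 24753 = 51284$)
$j{\left(F,L \right)} = 3 \left(F + L\right) \left(\frac{77 L}{76} + \frac{F}{L}\right)$ ($j{\left(F,L \right)} = 3 \left(F + L\right) \left(L + \left(\frac{F}{L} + \frac{L}{76}\right)\right) = 3 \left(F + L\right) \left(L + \left(\frac{L}{76} + \frac{F}{L}\right)\right) = 3 \left(F + L\right) \left(\frac{77 L}{76} + \frac{F}{L}\right)$)
$\frac{1}{o + j{\left(-53 - -127,203 \right)}} = \frac{1}{51284 + \left(3 \left(-53 - -127\right) + \frac{231 \cdot 203^{2}}{76} + \frac{3 \left(-53 - -127\right)^{2}}{203} + \frac{231}{76} \left(-53 - -127\right) 203\right)} = \frac{1}{51284 + \left(3 \left(-53 + 127\right) + \frac{231}{76} \cdot 41209 + 3 \left(-53 + 127\right)^{2} \cdot \frac{1}{203} + \frac{231}{76} \left(-53 + 127\right) 203\right)} = \frac{1}{51284 + \left(3 \cdot 74 + \frac{9519279}{76} + 3 \cdot 74^{2} \cdot \frac{1}{203} + \frac{231}{76} \cdot 74 \cdot 203\right)} = \frac{1}{51284 + \left(222 + \frac{9519279}{76} + 3 \cdot 5476 \cdot \frac{1}{203} + \frac{1735041}{38}\right)} = \frac{1}{51284 + \left(222 + \frac{9519279}{76} + \frac{16428}{203} + \frac{1735041}{38}\right)} = \frac{1}{51284 + \frac{2641513827}{15428}} = \frac{1}{\frac{3432723379}{15428}} = \frac{15428}{3432723379}$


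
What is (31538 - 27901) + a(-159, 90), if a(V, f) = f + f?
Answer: 3817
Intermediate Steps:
a(V, f) = 2*f
(31538 - 27901) + a(-159, 90) = (31538 - 27901) + 2*90 = 3637 + 180 = 3817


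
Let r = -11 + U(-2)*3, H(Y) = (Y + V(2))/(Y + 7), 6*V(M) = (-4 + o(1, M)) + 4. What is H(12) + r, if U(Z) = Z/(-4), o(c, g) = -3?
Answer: -169/19 ≈ -8.8947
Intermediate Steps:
U(Z) = -Z/4 (U(Z) = Z*(-1/4) = -Z/4)
V(M) = -1/2 (V(M) = ((-4 - 3) + 4)/6 = (-7 + 4)/6 = (1/6)*(-3) = -1/2)
H(Y) = (-1/2 + Y)/(7 + Y) (H(Y) = (Y - 1/2)/(Y + 7) = (-1/2 + Y)/(7 + Y))
r = -19/2 (r = -11 - 1/4*(-2)*3 = -11 + (1/2)*3 = -11 + 3/2 = -19/2 ≈ -9.5000)
H(12) + r = (-1/2 + 12)/(7 + 12) - 19/2 = (23/2)/19 - 19/2 = (1/19)*(23/2) - 19/2 = 23/38 - 19/2 = -169/19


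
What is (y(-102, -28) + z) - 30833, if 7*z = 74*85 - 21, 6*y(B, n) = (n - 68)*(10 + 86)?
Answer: -220314/7 ≈ -31473.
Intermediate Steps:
y(B, n) = -1088 + 16*n (y(B, n) = ((n - 68)*(10 + 86))/6 = ((-68 + n)*96)/6 = (-6528 + 96*n)/6 = -1088 + 16*n)
z = 6269/7 (z = (74*85 - 21)/7 = (6290 - 21)/7 = (⅐)*6269 = 6269/7 ≈ 895.57)
(y(-102, -28) + z) - 30833 = ((-1088 + 16*(-28)) + 6269/7) - 30833 = ((-1088 - 448) + 6269/7) - 30833 = (-1536 + 6269/7) - 30833 = -4483/7 - 30833 = -220314/7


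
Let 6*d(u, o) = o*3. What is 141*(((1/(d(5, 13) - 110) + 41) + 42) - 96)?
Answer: -126571/69 ≈ -1834.4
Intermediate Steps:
d(u, o) = o/2 (d(u, o) = (o*3)/6 = (3*o)/6 = o/2)
141*(((1/(d(5, 13) - 110) + 41) + 42) - 96) = 141*(((1/((½)*13 - 110) + 41) + 42) - 96) = 141*(((1/(13/2 - 110) + 41) + 42) - 96) = 141*(((1/(-207/2) + 41) + 42) - 96) = 141*(((-2/207 + 41) + 42) - 96) = 141*((8485/207 + 42) - 96) = 141*(17179/207 - 96) = 141*(-2693/207) = -126571/69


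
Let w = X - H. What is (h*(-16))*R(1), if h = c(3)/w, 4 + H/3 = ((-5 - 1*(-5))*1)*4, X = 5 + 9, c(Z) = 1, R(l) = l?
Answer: -8/13 ≈ -0.61539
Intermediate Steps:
X = 14
H = -12 (H = -12 + 3*(((-5 - 1*(-5))*1)*4) = -12 + 3*(((-5 + 5)*1)*4) = -12 + 3*((0*1)*4) = -12 + 3*(0*4) = -12 + 3*0 = -12 + 0 = -12)
w = 26 (w = 14 - 1*(-12) = 14 + 12 = 26)
h = 1/26 ≈ 0.038462
(h*(-16))*R(1) = ((1/26)*(-16))*1 = -8/13*1 = -8/13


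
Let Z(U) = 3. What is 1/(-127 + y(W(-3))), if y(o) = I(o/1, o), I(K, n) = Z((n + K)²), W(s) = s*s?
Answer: -1/124 ≈ -0.0080645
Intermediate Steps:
W(s) = s²
I(K, n) = 3
y(o) = 3
1/(-127 + y(W(-3))) = 1/(-127 + 3) = 1/(-124) = -1/124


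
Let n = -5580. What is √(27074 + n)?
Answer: √21494 ≈ 146.61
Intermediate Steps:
√(27074 + n) = √(27074 - 5580) = √21494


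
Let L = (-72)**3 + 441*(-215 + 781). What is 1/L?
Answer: -1/123642 ≈ -8.0879e-6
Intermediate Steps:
L = -123642 (L = -373248 + 441*566 = -373248 + 249606 = -123642)
1/L = 1/(-123642) = -1/123642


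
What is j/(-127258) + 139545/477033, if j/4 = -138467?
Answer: 46995255209/10117710919 ≈ 4.6449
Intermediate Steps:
j = -553868 (j = 4*(-138467) = -553868)
j/(-127258) + 139545/477033 = -553868/(-127258) + 139545/477033 = -553868*(-1/127258) + 139545*(1/477033) = 276934/63629 + 46515/159011 = 46995255209/10117710919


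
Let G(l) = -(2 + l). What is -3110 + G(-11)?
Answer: -3101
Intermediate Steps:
G(l) = -2 - l
-3110 + G(-11) = -3110 + (-2 - 1*(-11)) = -3110 + (-2 + 11) = -3110 + 9 = -3101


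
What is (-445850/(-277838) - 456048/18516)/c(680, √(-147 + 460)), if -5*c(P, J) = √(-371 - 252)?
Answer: -24677522005*I*√623/133541306591 ≈ -4.6124*I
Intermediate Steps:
c(P, J) = -I*√623/5 (c(P, J) = -√(-371 - 252)/5 = -I*√623/5)
(-445850/(-277838) - 456048/18516)/c(680, √(-147 + 460)) = (-445850/(-277838) - 456048/18516)/((-I*√623/5)) = (-445850*(-1/277838) - 456048*1/18516)*(5*I*√623/623) = (222925/138919 - 38004/1543)*(5*I*√623/623) = -24677522005*I*√623/133541306591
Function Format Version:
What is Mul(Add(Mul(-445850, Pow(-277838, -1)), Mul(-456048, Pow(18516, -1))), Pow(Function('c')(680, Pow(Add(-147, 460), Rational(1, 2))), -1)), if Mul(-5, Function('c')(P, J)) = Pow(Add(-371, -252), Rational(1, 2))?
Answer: Mul(Rational(-24677522005, 133541306591), I, Pow(623, Rational(1, 2))) ≈ Mul(-4.6124, I)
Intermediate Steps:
Function('c')(P, J) = Mul(Rational(-1, 5), I, Pow(623, Rational(1, 2))) (Function('c')(P, J) = Mul(Rational(-1, 5), Pow(Add(-371, -252), Rational(1, 2))) = Mul(Rational(-1, 5), Pow(-623, Rational(1, 2))) = Mul(Rational(-1, 5), Mul(I, Pow(623, Rational(1, 2)))) = Mul(Rational(-1, 5), I, Pow(623, Rational(1, 2))))
Mul(Add(Mul(-445850, Pow(-277838, -1)), Mul(-456048, Pow(18516, -1))), Pow(Function('c')(680, Pow(Add(-147, 460), Rational(1, 2))), -1)) = Mul(Add(Mul(-445850, Pow(-277838, -1)), Mul(-456048, Pow(18516, -1))), Pow(Mul(Rational(-1, 5), I, Pow(623, Rational(1, 2))), -1)) = Mul(Add(Mul(-445850, Rational(-1, 277838)), Mul(-456048, Rational(1, 18516))), Mul(Rational(5, 623), I, Pow(623, Rational(1, 2)))) = Mul(Add(Rational(222925, 138919), Rational(-38004, 1543)), Mul(Rational(5, 623), I, Pow(623, Rational(1, 2)))) = Mul(Rational(-4935504401, 214352017), Mul(Rational(5, 623), I, Pow(623, Rational(1, 2)))) = Mul(Rational(-24677522005, 133541306591), I, Pow(623, Rational(1, 2)))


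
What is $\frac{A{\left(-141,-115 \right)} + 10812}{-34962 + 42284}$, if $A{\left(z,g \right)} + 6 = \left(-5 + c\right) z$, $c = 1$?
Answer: $\frac{5685}{3661} \approx 1.5529$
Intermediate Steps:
$A{\left(z,g \right)} = -6 - 4 z$ ($A{\left(z,g \right)} = -6 + \left(-5 + 1\right) z = -6 - 4 z$)
$\frac{A{\left(-141,-115 \right)} + 10812}{-34962 + 42284} = \frac{\left(-6 - -564\right) + 10812}{-34962 + 42284} = \frac{\left(-6 + 564\right) + 10812}{7322} = \left(558 + 10812\right) \frac{1}{7322} = 11370 \cdot \frac{1}{7322} = \frac{5685}{3661}$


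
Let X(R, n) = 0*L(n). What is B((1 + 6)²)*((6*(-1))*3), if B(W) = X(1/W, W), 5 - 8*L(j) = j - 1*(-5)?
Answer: 0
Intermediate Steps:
L(j) = -j/8 (L(j) = 5/8 - (j - 1*(-5))/8 = 5/8 - (j + 5)/8 = 5/8 - (5 + j)/8 = 5/8 + (-5/8 - j/8) = -j/8)
X(R, n) = 0 (X(R, n) = 0*(-n/8) = 0)
B(W) = 0
B((1 + 6)²)*((6*(-1))*3) = 0*((6*(-1))*3) = 0*(-6*3) = 0*(-18) = 0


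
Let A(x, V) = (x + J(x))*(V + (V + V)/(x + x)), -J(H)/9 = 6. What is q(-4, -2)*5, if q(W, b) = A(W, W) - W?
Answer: 890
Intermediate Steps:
J(H) = -54 (J(H) = -9*6 = -54)
A(x, V) = (-54 + x)*(V + V/x) (A(x, V) = (x - 54)*(V + (V + V)/(x + x)) = (-54 + x)*(V + (2*V)/((2*x))) = (-54 + x)*(V + (2*V)*(1/(2*x))) = (-54 + x)*(V + V/x))
q(W, b) = -54 - W + W*(-53 + W) (q(W, b) = W*(-54 + W*(-53 + W))/W - W = (-54 + W*(-53 + W)) - W = -54 - W + W*(-53 + W))
q(-4, -2)*5 = (-54 - 1*(-4) - 4*(-53 - 4))*5 = (-54 + 4 - 4*(-57))*5 = (-54 + 4 + 228)*5 = 178*5 = 890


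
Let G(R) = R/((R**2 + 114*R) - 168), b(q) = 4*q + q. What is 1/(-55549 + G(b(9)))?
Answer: -2329/129373606 ≈ -1.8002e-5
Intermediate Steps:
b(q) = 5*q
G(R) = R/(-168 + R**2 + 114*R)
1/(-55549 + G(b(9))) = 1/(-55549 + (5*9)/(-168 + (5*9)**2 + 114*(5*9))) = 1/(-55549 + 45/(-168 + 45**2 + 114*45)) = 1/(-55549 + 45/(-168 + 2025 + 5130)) = 1/(-55549 + 45/6987) = 1/(-55549 + 45*(1/6987)) = 1/(-55549 + 15/2329) = 1/(-129373606/2329) = -2329/129373606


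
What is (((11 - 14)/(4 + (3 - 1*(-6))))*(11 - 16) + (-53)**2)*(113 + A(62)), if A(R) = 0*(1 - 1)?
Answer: 4128116/13 ≈ 3.1755e+5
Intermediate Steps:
A(R) = 0 (A(R) = 0*0 = 0)
(((11 - 14)/(4 + (3 - 1*(-6))))*(11 - 16) + (-53)**2)*(113 + A(62)) = (((11 - 14)/(4 + (3 - 1*(-6))))*(11 - 16) + (-53)**2)*(113 + 0) = (-3/(4 + (3 + 6))*(-5) + 2809)*113 = (-3/(4 + 9)*(-5) + 2809)*113 = (-3/13*(-5) + 2809)*113 = (15/13 + 2809)*113 = (36532/13)*113 = 4128116/13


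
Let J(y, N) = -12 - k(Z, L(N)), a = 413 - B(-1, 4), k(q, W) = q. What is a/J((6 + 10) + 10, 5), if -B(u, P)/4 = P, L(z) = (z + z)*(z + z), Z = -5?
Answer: -429/7 ≈ -61.286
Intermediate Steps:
L(z) = 4*z**2 (L(z) = (2*z)*(2*z) = 4*z**2)
B(u, P) = -4*P
a = 429 (a = 413 - (-4)*4 = 413 - 1*(-16) = 413 + 16 = 429)
J(y, N) = -7 (J(y, N) = -12 - 1*(-5) = -12 + 5 = -7)
a/J((6 + 10) + 10, 5) = 429/(-7) = 429*(-1/7) = -429/7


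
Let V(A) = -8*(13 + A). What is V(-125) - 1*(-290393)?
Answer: 291289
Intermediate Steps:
V(A) = -104 - 8*A
V(-125) - 1*(-290393) = (-104 - 8*(-125)) - 1*(-290393) = (-104 + 1000) + 290393 = 896 + 290393 = 291289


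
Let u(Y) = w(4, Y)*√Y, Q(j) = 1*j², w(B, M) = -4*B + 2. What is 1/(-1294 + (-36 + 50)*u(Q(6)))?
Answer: -1/2470 ≈ -0.00040486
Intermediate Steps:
w(B, M) = 2 - 4*B
Q(j) = j²
u(Y) = -14*√Y (u(Y) = (2 - 4*4)*√Y = (2 - 16)*√Y = -14*√Y)
1/(-1294 + (-36 + 50)*u(Q(6))) = 1/(-1294 + (-36 + 50)*(-14*√(6²))) = 1/(-1294 + 14*(-14*√36)) = 1/(-1294 + 14*(-14*6)) = 1/(-1294 + 14*(-84)) = 1/(-1294 - 1176) = 1/(-2470) = -1/2470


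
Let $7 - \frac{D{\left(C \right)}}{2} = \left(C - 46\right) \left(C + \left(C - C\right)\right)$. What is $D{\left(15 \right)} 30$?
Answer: $28320$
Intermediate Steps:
$D{\left(C \right)} = 14 - 2 C \left(-46 + C\right)$ ($D{\left(C \right)} = 14 - 2 \left(C - 46\right) \left(C + \left(C - C\right)\right) = 14 - 2 \left(-46 + C\right) \left(C + 0\right) = 14 - 2 \left(-46 + C\right) C = 14 - 2 C \left(-46 + C\right)$)
$D{\left(15 \right)} 30 = \left(14 - 2 \cdot 15^{2} + 92 \cdot 15\right) 30 = \left(14 - 450 + 1380\right) 30 = 944 \cdot 30 = 28320$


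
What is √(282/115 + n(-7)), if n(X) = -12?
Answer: 3*I*√14030/115 ≈ 3.09*I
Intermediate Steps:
√(282/115 + n(-7)) = √(282/115 - 12) = √(-1098/115) = 3*I*√14030/115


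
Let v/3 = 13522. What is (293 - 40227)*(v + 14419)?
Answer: -2195770990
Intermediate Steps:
v = 40566 (v = 3*13522 = 40566)
(293 - 40227)*(v + 14419) = (293 - 40227)*(40566 + 14419) = -39934*54985 = -2195770990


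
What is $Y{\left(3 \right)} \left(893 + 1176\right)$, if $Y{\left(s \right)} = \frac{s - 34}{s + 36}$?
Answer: $- \frac{64139}{39} \approx -1644.6$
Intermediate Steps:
$Y{\left(s \right)} = \frac{-34 + s}{36 + s}$
$Y{\left(3 \right)} \left(893 + 1176\right) = \frac{-34 + 3}{36 + 3} \left(893 + 1176\right) = \frac{1}{39} \left(-31\right) 2069 = \left(- \frac{31}{39}\right) 2069 = - \frac{64139}{39}$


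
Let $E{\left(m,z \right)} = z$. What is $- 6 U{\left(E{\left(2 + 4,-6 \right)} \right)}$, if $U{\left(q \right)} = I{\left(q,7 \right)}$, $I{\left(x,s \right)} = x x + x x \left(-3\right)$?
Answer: $432$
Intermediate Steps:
$I{\left(x,s \right)} = - 2 x^{2}$ ($I{\left(x,s \right)} = x^{2} + x^{2} \left(-3\right) = x^{2} - 3 x^{2} = - 2 x^{2}$)
$U{\left(q \right)} = - 2 q^{2}$
$- 6 U{\left(E{\left(2 + 4,-6 \right)} \right)} = - 6 \left(- 2 \left(-6\right)^{2}\right) = - 6 \left(\left(-2\right) 36\right) = \left(-6\right) \left(-72\right) = 432$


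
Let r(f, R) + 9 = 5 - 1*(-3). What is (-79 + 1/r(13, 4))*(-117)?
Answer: 9360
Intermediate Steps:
r(f, R) = -1 (r(f, R) = -9 + (5 - 1*(-3)) = -9 + (5 + 3) = -9 + 8 = -1)
(-79 + 1/r(13, 4))*(-117) = (-79 + 1/(-1))*(-117) = (-79 - 1)*(-117) = -80*(-117) = 9360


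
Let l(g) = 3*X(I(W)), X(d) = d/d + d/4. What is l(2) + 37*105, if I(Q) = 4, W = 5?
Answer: 3891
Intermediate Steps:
X(d) = 1 + d/4 (X(d) = 1 + d*(1/4) = 1 + d/4)
l(g) = 6 (l(g) = 3*(1 + (1/4)*4) = 3*(1 + 1) = 3*2 = 6)
l(2) + 37*105 = 6 + 37*105 = 6 + 3885 = 3891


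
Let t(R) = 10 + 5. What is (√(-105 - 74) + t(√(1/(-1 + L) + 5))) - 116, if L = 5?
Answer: -101 + I*√179 ≈ -101.0 + 13.379*I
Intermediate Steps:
t(R) = 15
(√(-105 - 74) + t(√(1/(-1 + L) + 5))) - 116 = (√(-105 - 74) + 15) - 116 = (√(-179) + 15) - 116 = (I*√179 + 15) - 116 = (15 + I*√179) - 116 = -101 + I*√179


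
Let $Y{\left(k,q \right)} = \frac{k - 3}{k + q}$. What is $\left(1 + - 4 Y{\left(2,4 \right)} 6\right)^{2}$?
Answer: $25$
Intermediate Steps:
$Y{\left(k,q \right)} = \frac{-3 + k}{k + q}$
$\left(1 + - 4 Y{\left(2,4 \right)} 6\right)^{2} = \left(1 + - 4 \frac{-3 + 2}{2 + 4} \cdot 6\right)^{2} = \left(1 + - 4 \cdot \frac{1}{6} \left(-1\right) 6\right)^{2} = \left(1 + \left(-4\right) \left(- \frac{1}{6}\right) 6\right)^{2} = \left(1 + \frac{2}{3} \cdot 6\right)^{2} = \left(1 + 4\right)^{2} = 5^{2} = 25$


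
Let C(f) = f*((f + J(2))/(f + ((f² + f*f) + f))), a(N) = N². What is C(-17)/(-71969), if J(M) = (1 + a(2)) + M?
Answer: -5/1151504 ≈ -4.3421e-6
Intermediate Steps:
J(M) = 5 + M (J(M) = (1 + 2²) + M = (1 + 4) + M = 5 + M)
C(f) = f*(7 + f)/(2*f + 2*f²) (C(f) = f*((f + (5 + 2))/(f + ((f² + f*f) + f))) = f*((f + 7)/(f + ((f² + f²) + f))) = f*((7 + f)/(f + (2*f² + f))) = f*((7 + f)/(f + (f + 2*f²))) = f*((7 + f)/(2*f + 2*f²)) = f*(7 + f)/(2*f + 2*f²))
C(-17)/(-71969) = ((7 - 17)/(2*(1 - 17)))/(-71969) = ((½)*(-10)/(-16))*(-1/71969) = ((½)*(-1/16)*(-10))*(-1/71969) = (5/16)*(-1/71969) = -5/1151504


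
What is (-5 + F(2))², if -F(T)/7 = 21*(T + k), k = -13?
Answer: 2598544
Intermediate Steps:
F(T) = 1911 - 147*T (F(T) = -147*(T - 13) = -147*(-13 + T) = -7*(-273 + 21*T) = 1911 - 147*T)
(-5 + F(2))² = (-5 + (1911 - 147*2))² = (-5 + (1911 - 294))² = (-5 + 1617)² = 1612² = 2598544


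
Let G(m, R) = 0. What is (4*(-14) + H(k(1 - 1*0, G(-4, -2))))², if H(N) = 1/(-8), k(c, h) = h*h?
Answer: 201601/64 ≈ 3150.0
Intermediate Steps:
k(c, h) = h²
H(N) = -⅛
(4*(-14) + H(k(1 - 1*0, G(-4, -2))))² = (4*(-14) - ⅛)² = (-56 - ⅛)² = (-449/8)² = 201601/64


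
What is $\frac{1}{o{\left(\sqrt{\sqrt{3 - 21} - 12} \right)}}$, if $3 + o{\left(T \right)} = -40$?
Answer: $- \frac{1}{43} \approx -0.023256$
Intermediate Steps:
$o{\left(T \right)} = -43$ ($o{\left(T \right)} = -3 - 40 = -43$)
$\frac{1}{o{\left(\sqrt{\sqrt{3 - 21} - 12} \right)}} = \frac{1}{-43} = - \frac{1}{43}$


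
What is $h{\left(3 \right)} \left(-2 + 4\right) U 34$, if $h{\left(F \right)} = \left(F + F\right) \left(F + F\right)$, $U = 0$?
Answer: $0$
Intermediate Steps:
$h{\left(F \right)} = 4 F^{2}$ ($h{\left(F \right)} = 2 F 2 F = 4 F^{2}$)
$h{\left(3 \right)} \left(-2 + 4\right) U 34 = 4 \cdot 3^{2} \left(-2 + 4\right) 0 \cdot 34 = 4 \cdot 9 \cdot 2 \cdot 0 \cdot 34 = 36 \cdot 0 \cdot 34 = 0 \cdot 34 = 0$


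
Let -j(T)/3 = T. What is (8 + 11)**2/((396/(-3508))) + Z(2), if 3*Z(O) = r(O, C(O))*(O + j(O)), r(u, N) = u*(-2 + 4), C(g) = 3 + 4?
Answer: -317125/99 ≈ -3203.3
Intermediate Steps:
j(T) = -3*T
C(g) = 7
r(u, N) = 2*u (r(u, N) = u*2 = 2*u)
Z(O) = -4*O**2/3 (Z(O) = ((2*O)*(O - 3*O))/3 = ((2*O)*(-2*O))/3 = (-4*O**2)/3 = -4*O**2/3)
(8 + 11)**2/((396/(-3508))) + Z(2) = (8 + 11)**2/((396/(-3508))) - 4/3*2**2 = 19**2/((396*(-1/3508))) - 4/3*4 = 361/(-99/877) - 16/3 = 361*(-877/99) - 16/3 = -316597/99 - 16/3 = -317125/99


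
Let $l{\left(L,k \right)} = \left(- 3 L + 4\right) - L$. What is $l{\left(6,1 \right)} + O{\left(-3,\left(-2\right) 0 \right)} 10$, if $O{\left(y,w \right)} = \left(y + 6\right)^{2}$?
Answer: $70$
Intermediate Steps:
$l{\left(L,k \right)} = 4 - 4 L$ ($l{\left(L,k \right)} = \left(4 - 3 L\right) - L = 4 - 4 L$)
$O{\left(y,w \right)} = \left(6 + y\right)^{2}$
$l{\left(6,1 \right)} + O{\left(-3,\left(-2\right) 0 \right)} 10 = \left(4 - 24\right) + \left(6 - 3\right)^{2} \cdot 10 = \left(4 - 24\right) + 3^{2} \cdot 10 = -20 + 9 \cdot 10 = -20 + 90 = 70$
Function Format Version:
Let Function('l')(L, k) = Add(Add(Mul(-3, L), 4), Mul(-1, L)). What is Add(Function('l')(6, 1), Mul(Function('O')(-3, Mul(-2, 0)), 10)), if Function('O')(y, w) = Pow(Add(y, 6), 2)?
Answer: 70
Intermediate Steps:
Function('l')(L, k) = Add(4, Mul(-4, L)) (Function('l')(L, k) = Add(Add(4, Mul(-3, L)), Mul(-1, L)) = Add(4, Mul(-4, L)))
Function('O')(y, w) = Pow(Add(6, y), 2)
Add(Function('l')(6, 1), Mul(Function('O')(-3, Mul(-2, 0)), 10)) = Add(Add(4, Mul(-4, 6)), Mul(Pow(Add(6, -3), 2), 10)) = Add(Add(4, -24), Mul(Pow(3, 2), 10)) = Add(-20, Mul(9, 10)) = Add(-20, 90) = 70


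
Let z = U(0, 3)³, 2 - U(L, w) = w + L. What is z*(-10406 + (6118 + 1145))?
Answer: 3143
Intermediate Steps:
U(L, w) = 2 - L - w (U(L, w) = 2 - (w + L) = 2 - (L + w) = 2 + (-L - w) = 2 - L - w)
z = -1 (z = (2 - 1*0 - 1*3)³ = (2 + 0 - 3)³ = (-1)³ = -1)
z*(-10406 + (6118 + 1145)) = -(-10406 + (6118 + 1145)) = -(-10406 + 7263) = -1*(-3143) = 3143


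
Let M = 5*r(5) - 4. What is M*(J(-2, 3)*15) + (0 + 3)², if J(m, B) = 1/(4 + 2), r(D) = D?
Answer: 123/2 ≈ 61.500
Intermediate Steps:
J(m, B) = ⅙ (J(m, B) = 1/6 = ⅙)
M = 21 (M = 5*5 - 4 = 25 - 4 = 21)
M*(J(-2, 3)*15) + (0 + 3)² = 21*((⅙)*15) + (0 + 3)² = 21*(5/2) + 3² = 105/2 + 9 = 123/2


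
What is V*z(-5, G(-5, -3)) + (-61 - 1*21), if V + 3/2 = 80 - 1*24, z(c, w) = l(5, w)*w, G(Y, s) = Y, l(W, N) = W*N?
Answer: 13461/2 ≈ 6730.5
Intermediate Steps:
l(W, N) = N*W
z(c, w) = 5*w² (z(c, w) = (w*5)*w = (5*w)*w = 5*w²)
V = 109/2 (V = -3/2 + (80 - 1*24) = -3/2 + (80 - 24) = -3/2 + 56 = 109/2 ≈ 54.500)
V*z(-5, G(-5, -3)) + (-61 - 1*21) = 109*(5*(-5)²)/2 + (-61 - 1*21) = 109*(5*25)/2 + (-61 - 21) = (109/2)*125 - 82 = 13625/2 - 82 = 13461/2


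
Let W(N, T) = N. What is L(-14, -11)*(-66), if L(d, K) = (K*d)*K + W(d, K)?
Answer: 112728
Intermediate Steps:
L(d, K) = d + d*K² (L(d, K) = (K*d)*K + d = d*K² + d = d + d*K²)
L(-14, -11)*(-66) = -14*(1 + (-11)²)*(-66) = -14*(1 + 121)*(-66) = -14*122*(-66) = -1708*(-66) = 112728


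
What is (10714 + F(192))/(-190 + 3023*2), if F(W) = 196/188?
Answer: 167869/91744 ≈ 1.8298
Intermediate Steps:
F(W) = 49/47 (F(W) = 196*(1/188) = 49/47)
(10714 + F(192))/(-190 + 3023*2) = (10714 + 49/47)/(-190 + 3023*2) = 503607/(47*(-190 + 6046)) = (503607/47)/5856 = (503607/47)*(1/5856) = 167869/91744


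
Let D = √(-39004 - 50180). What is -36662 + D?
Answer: -36662 + 4*I*√5574 ≈ -36662.0 + 298.64*I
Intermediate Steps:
D = 4*I*√5574 (D = √(-89184) = 4*I*√5574 ≈ 298.64*I)
-36662 + D = -36662 + 4*I*√5574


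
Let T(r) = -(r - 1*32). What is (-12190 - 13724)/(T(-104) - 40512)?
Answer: 1851/2884 ≈ 0.64182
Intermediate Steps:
T(r) = 32 - r (T(r) = -(r - 32) = -(-32 + r) = 32 - r)
(-12190 - 13724)/(T(-104) - 40512) = (-12190 - 13724)/((32 - 1*(-104)) - 40512) = -25914/((32 + 104) - 40512) = -25914/(136 - 40512) = -25914/(-40376) = -25914*(-1/40376) = 1851/2884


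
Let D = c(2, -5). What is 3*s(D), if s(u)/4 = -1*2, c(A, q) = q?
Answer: -24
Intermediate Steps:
D = -5
s(u) = -8 (s(u) = 4*(-1*2) = 4*(-2) = -8)
3*s(D) = 3*(-8) = -24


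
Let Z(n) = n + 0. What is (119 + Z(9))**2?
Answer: 16384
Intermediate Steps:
Z(n) = n
(119 + Z(9))**2 = (119 + 9)**2 = 128**2 = 16384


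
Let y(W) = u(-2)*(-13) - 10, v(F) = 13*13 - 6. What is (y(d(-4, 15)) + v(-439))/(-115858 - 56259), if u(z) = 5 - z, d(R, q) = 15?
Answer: -62/172117 ≈ -0.00036022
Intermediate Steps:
v(F) = 163 (v(F) = 169 - 6 = 163)
y(W) = -101 (y(W) = (5 - 1*(-2))*(-13) - 10 = (5 + 2)*(-13) - 10 = 7*(-13) - 10 = -91 - 10 = -101)
(y(d(-4, 15)) + v(-439))/(-115858 - 56259) = (-101 + 163)/(-115858 - 56259) = 62/(-172117) = 62*(-1/172117) = -62/172117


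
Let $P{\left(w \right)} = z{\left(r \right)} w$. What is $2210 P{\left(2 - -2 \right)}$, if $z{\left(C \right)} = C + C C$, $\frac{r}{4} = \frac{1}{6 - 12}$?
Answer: $- \frac{17680}{9} \approx -1964.4$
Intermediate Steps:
$r = - \frac{2}{3}$ ($r = \frac{4}{6 - 12} = \frac{4}{-6} = 4 \left(- \frac{1}{6}\right) = - \frac{2}{3} \approx -0.66667$)
$z{\left(C \right)} = C + C^{2}$
$P{\left(w \right)} = - \frac{2 w}{9}$ ($P{\left(w \right)} = - \frac{2 \left(1 - \frac{2}{3}\right)}{3} w = \left(- \frac{2}{3}\right) \frac{1}{3} w = - \frac{2 w}{9}$)
$2210 P{\left(2 - -2 \right)} = 2210 \left(- \frac{2 \left(2 - -2\right)}{9}\right) = 2210 \left(- \frac{2 \left(2 + 2\right)}{9}\right) = 2210 \left(\left(- \frac{2}{9}\right) 4\right) = 2210 \left(- \frac{8}{9}\right) = - \frac{17680}{9}$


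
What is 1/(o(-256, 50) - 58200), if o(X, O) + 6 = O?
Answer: -1/58156 ≈ -1.7195e-5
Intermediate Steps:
o(X, O) = -6 + O
1/(o(-256, 50) - 58200) = 1/((-6 + 50) - 58200) = 1/(44 - 58200) = 1/(-58156) = -1/58156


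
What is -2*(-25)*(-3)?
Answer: -150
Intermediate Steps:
-2*(-25)*(-3) = 50*(-3) = -150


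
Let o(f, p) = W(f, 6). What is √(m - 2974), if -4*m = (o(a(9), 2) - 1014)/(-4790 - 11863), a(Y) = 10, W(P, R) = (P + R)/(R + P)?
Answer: I*√3299044246953/33306 ≈ 54.535*I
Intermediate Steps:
W(P, R) = 1 (W(P, R) = (P + R)/(P + R) = 1)
o(f, p) = 1
m = -1013/66612 (m = -(1 - 1014)/(4*(-4790 - 11863)) = -(-1013)/(4*(-16653)) = -(-1013)*(-1)/(4*16653) = -¼*1013/16653 = -1013/66612 ≈ -0.015207)
√(m - 2974) = √(-1013/66612 - 2974) = √(-198105101/66612) = I*√3299044246953/33306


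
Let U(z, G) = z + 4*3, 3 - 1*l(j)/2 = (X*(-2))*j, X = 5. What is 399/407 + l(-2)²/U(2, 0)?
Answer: 238039/2849 ≈ 83.552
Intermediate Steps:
l(j) = 6 + 20*j (l(j) = 6 - 2*5*(-2)*j = 6 - (-20)*j = 6 + 20*j)
U(z, G) = 12 + z (U(z, G) = z + 12 = 12 + z)
399/407 + l(-2)²/U(2, 0) = 399/407 + (6 + 20*(-2))²/(12 + 2) = 399*(1/407) + (6 - 40)²/14 = 399/407 + (-34)²*(1/14) = 399/407 + 1156*(1/14) = 399/407 + 578/7 = 238039/2849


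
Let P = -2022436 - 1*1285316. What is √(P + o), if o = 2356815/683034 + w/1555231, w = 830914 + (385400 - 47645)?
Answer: I*√414728931893302881453978411582/354091883618 ≈ 1818.7*I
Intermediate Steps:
w = 1168669 (w = 830914 + 337755 = 1168669)
P = -3307752 (P = -2022436 - 1285316 = -3307752)
o = 1487877470337/354091883618 (o = 2356815/683034 + 1168669/1555231 = 2356815*(1/683034) + 1168669*(1/1555231) = 785605/227678 + 1168669/1555231 = 1487877470337/354091883618 ≈ 4.2020)
√(P + o) = √(-3307752 + 1487877470337/354091883618) = √(-1171246648343736399/354091883618) = I*√414728931893302881453978411582/354091883618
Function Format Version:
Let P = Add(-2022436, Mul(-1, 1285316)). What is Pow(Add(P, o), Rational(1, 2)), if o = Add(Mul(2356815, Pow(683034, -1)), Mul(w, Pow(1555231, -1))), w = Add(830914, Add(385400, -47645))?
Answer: Mul(Rational(1, 354091883618), I, Pow(414728931893302881453978411582, Rational(1, 2))) ≈ Mul(1818.7, I)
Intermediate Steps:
w = 1168669 (w = Add(830914, 337755) = 1168669)
P = -3307752 (P = Add(-2022436, -1285316) = -3307752)
o = Rational(1487877470337, 354091883618) (o = Add(Mul(2356815, Pow(683034, -1)), Mul(1168669, Pow(1555231, -1))) = Add(Mul(2356815, Rational(1, 683034)), Mul(1168669, Rational(1, 1555231))) = Add(Rational(785605, 227678), Rational(1168669, 1555231)) = Rational(1487877470337, 354091883618) ≈ 4.2020)
Pow(Add(P, o), Rational(1, 2)) = Pow(Add(-3307752, Rational(1487877470337, 354091883618)), Rational(1, 2)) = Pow(Rational(-1171246648343736399, 354091883618), Rational(1, 2)) = Mul(Rational(1, 354091883618), I, Pow(414728931893302881453978411582, Rational(1, 2)))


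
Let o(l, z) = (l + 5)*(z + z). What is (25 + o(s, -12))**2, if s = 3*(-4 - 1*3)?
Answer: 167281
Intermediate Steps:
s = -21 (s = 3*(-4 - 3) = 3*(-7) = -21)
o(l, z) = 2*z*(5 + l) (o(l, z) = (5 + l)*(2*z) = 2*z*(5 + l))
(25 + o(s, -12))**2 = (25 + 2*(-12)*(5 - 21))**2 = (25 + 2*(-12)*(-16))**2 = (25 + 384)**2 = 409**2 = 167281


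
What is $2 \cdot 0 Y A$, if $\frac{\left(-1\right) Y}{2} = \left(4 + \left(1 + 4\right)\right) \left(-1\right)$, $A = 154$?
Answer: $0$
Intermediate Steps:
$Y = 18$ ($Y = - 2 \left(4 + \left(1 + 4\right)\right) \left(-1\right) = - 2 \left(4 + 5\right) \left(-1\right) = - 2 \cdot 9 \left(-1\right) = \left(-2\right) \left(-9\right) = 18$)
$2 \cdot 0 Y A = 2 \cdot 0 \cdot 18 \cdot 154 = 0 \cdot 18 \cdot 154 = 0 \cdot 154 = 0$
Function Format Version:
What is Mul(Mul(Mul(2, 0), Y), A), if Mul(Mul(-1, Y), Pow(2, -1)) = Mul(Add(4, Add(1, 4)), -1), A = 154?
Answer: 0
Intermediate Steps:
Y = 18 (Y = Mul(-2, Mul(Add(4, Add(1, 4)), -1)) = Mul(-2, Mul(Add(4, 5), -1)) = Mul(-2, Mul(9, -1)) = Mul(-2, -9) = 18)
Mul(Mul(Mul(2, 0), Y), A) = Mul(Mul(Mul(2, 0), 18), 154) = Mul(Mul(0, 18), 154) = Mul(0, 154) = 0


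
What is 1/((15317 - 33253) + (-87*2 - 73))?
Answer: -1/18183 ≈ -5.4996e-5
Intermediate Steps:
1/((15317 - 33253) + (-87*2 - 73)) = 1/(-17936 + (-174 - 73)) = 1/(-17936 - 247) = 1/(-18183) = -1/18183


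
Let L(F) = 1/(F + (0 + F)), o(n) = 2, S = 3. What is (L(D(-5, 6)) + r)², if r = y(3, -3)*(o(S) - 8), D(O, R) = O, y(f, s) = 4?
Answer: 58081/100 ≈ 580.81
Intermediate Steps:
r = -24 (r = 4*(2 - 8) = 4*(-6) = -24)
L(F) = 1/(2*F) (L(F) = 1/(F + F) = 1/(2*F))
(L(D(-5, 6)) + r)² = ((½)/(-5) - 24)² = ((½)*(-⅕) - 24)² = (-⅒ - 24)² = (-241/10)² = 58081/100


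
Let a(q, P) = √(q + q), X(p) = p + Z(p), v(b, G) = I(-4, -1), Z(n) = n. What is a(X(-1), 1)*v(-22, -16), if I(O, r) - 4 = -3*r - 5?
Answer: 4*I ≈ 4.0*I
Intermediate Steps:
I(O, r) = -1 - 3*r (I(O, r) = 4 + (-3*r - 5) = 4 + (-5 - 3*r) = -1 - 3*r)
v(b, G) = 2 (v(b, G) = -1 - 3*(-1) = -1 + 3 = 2)
X(p) = 2*p (X(p) = p + p = 2*p)
a(q, P) = √2*√q (a(q, P) = √(2*q) = √2*√q)
a(X(-1), 1)*v(-22, -16) = (√2*√(2*(-1)))*2 = (√2*√(-2))*2 = (√2*(I*√2))*2 = (2*I)*2 = 4*I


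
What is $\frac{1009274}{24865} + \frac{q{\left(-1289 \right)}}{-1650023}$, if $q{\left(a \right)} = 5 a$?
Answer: $\frac{1665485568227}{41027821895} \approx 40.594$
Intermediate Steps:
$\frac{1009274}{24865} + \frac{q{\left(-1289 \right)}}{-1650023} = \frac{1009274}{24865} + \frac{5 \left(-1289\right)}{-1650023} = 1009274 \cdot \frac{1}{24865} - - \frac{6445}{1650023} = \frac{1009274}{24865} + \frac{6445}{1650023} = \frac{1665485568227}{41027821895}$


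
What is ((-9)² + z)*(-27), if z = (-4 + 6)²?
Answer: -2295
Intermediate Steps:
z = 4 (z = 2² = 4)
((-9)² + z)*(-27) = ((-9)² + 4)*(-27) = (81 + 4)*(-27) = 85*(-27) = -2295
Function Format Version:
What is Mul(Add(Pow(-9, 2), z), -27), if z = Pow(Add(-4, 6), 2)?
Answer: -2295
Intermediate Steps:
z = 4 (z = Pow(2, 2) = 4)
Mul(Add(Pow(-9, 2), z), -27) = Mul(Add(Pow(-9, 2), 4), -27) = Mul(Add(81, 4), -27) = Mul(85, -27) = -2295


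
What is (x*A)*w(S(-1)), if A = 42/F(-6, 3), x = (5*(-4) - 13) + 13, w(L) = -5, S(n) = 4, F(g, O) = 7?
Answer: 600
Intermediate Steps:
x = -20 (x = (-20 - 13) + 13 = -33 + 13 = -20)
A = 6 (A = 42/7 = 42*(⅐) = 6)
(x*A)*w(S(-1)) = -20*6*(-5) = -120*(-5) = 600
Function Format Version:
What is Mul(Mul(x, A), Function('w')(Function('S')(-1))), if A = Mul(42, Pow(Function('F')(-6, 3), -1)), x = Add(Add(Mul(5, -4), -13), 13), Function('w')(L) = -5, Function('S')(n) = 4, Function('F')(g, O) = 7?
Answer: 600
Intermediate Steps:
x = -20 (x = Add(Add(-20, -13), 13) = Add(-33, 13) = -20)
A = 6 (A = Mul(42, Pow(7, -1)) = Mul(42, Rational(1, 7)) = 6)
Mul(Mul(x, A), Function('w')(Function('S')(-1))) = Mul(Mul(-20, 6), -5) = Mul(-120, -5) = 600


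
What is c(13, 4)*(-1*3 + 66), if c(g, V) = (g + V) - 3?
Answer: 882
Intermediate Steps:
c(g, V) = -3 + V + g (c(g, V) = (V + g) - 3 = -3 + V + g)
c(13, 4)*(-1*3 + 66) = (-3 + 4 + 13)*(-1*3 + 66) = 14*(-3 + 66) = 14*63 = 882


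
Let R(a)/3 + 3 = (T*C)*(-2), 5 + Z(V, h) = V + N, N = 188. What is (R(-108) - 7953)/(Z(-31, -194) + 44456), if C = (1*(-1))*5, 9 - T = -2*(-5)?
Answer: -999/5576 ≈ -0.17916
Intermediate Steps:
T = -1 (T = 9 - (-2)*(-5) = 9 - 1*10 = 9 - 10 = -1)
Z(V, h) = 183 + V (Z(V, h) = -5 + (V + 188) = -5 + (188 + V) = 183 + V)
C = -5 (C = -1*5 = -5)
R(a) = -39 (R(a) = -9 + 3*(-1*(-5)*(-2)) = -9 + 3*(5*(-2)) = -9 + 3*(-10) = -9 - 30 = -39)
(R(-108) - 7953)/(Z(-31, -194) + 44456) = (-39 - 7953)/((183 - 31) + 44456) = -7992/(152 + 44456) = -7992/44608 = -7992*1/44608 = -999/5576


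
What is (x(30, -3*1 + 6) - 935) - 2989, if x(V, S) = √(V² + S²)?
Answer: -3924 + 3*√101 ≈ -3893.9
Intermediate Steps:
x(V, S) = √(S² + V²)
(x(30, -3*1 + 6) - 935) - 2989 = (√((-3*1 + 6)² + 30²) - 935) - 2989 = (√((-3 + 6)² + 900) - 935) - 2989 = (√(3² + 900) - 935) - 2989 = (√(9 + 900) - 935) - 2989 = (√909 - 935) - 2989 = (3*√101 - 935) - 2989 = (-935 + 3*√101) - 2989 = -3924 + 3*√101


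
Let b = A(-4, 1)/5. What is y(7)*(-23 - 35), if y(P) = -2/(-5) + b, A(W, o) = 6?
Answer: -464/5 ≈ -92.800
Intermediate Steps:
b = 6/5 ≈ 1.2000
y(P) = 8/5 (y(P) = -2/(-5) + 6/5 = -2*(-⅕) + 6/5 = ⅖ + 6/5 = 8/5)
y(7)*(-23 - 35) = 8*(-23 - 35)/5 = (8/5)*(-58) = -464/5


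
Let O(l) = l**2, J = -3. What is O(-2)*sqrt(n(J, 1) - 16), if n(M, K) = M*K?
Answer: 4*I*sqrt(19) ≈ 17.436*I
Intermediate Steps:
n(M, K) = K*M
O(-2)*sqrt(n(J, 1) - 16) = (-2)**2*sqrt(1*(-3) - 16) = 4*sqrt(-3 - 16) = 4*sqrt(-19) = 4*(I*sqrt(19)) = 4*I*sqrt(19)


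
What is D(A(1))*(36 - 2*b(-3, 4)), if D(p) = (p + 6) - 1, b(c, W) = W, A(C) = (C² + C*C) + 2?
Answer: 252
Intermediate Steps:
A(C) = 2 + 2*C² (A(C) = (C² + C²) + 2 = 2*C² + 2 = 2 + 2*C²)
D(p) = 5 + p (D(p) = (6 + p) - 1 = 5 + p)
D(A(1))*(36 - 2*b(-3, 4)) = (5 + (2 + 2*1²))*(36 - 2*4) = (5 + (2 + 2*1))*(36 - 8) = (5 + (2 + 2))*28 = (5 + 4)*28 = 9*28 = 252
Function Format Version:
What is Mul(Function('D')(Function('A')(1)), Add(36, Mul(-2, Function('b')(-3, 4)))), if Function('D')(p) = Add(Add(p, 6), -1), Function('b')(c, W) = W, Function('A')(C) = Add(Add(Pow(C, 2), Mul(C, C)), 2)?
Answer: 252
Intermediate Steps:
Function('A')(C) = Add(2, Mul(2, Pow(C, 2))) (Function('A')(C) = Add(Add(Pow(C, 2), Pow(C, 2)), 2) = Add(Mul(2, Pow(C, 2)), 2) = Add(2, Mul(2, Pow(C, 2))))
Function('D')(p) = Add(5, p) (Function('D')(p) = Add(Add(6, p), -1) = Add(5, p))
Mul(Function('D')(Function('A')(1)), Add(36, Mul(-2, Function('b')(-3, 4)))) = Mul(Add(5, Add(2, Mul(2, Pow(1, 2)))), Add(36, Mul(-2, 4))) = Mul(Add(5, Add(2, Mul(2, 1))), Add(36, -8)) = Mul(Add(5, Add(2, 2)), 28) = Mul(Add(5, 4), 28) = Mul(9, 28) = 252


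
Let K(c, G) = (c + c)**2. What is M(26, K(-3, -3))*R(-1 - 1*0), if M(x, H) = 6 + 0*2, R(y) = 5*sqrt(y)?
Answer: 30*I ≈ 30.0*I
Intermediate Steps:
K(c, G) = 4*c**2 (K(c, G) = (2*c)**2 = 4*c**2)
M(x, H) = 6 (M(x, H) = 6 + 0 = 6)
M(26, K(-3, -3))*R(-1 - 1*0) = 6*(5*sqrt(-1 - 1*0)) = 6*(5*sqrt(-1 + 0)) = 6*(5*sqrt(-1)) = 6*(5*I) = 30*I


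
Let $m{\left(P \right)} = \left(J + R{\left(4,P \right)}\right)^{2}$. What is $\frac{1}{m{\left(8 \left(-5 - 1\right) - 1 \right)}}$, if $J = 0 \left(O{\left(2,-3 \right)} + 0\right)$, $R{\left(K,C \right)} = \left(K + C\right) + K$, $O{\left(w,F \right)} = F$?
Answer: $\frac{1}{1681} \approx 0.00059488$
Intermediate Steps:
$R{\left(K,C \right)} = C + 2 K$ ($R{\left(K,C \right)} = \left(C + K\right) + K = C + 2 K$)
$J = 0$ ($J = 0 \left(-3 + 0\right) = 0 \left(-3\right) = 0$)
$m{\left(P \right)} = \left(8 + P\right)^{2}$ ($m{\left(P \right)} = \left(0 + \left(P + 2 \cdot 4\right)\right)^{2} = \left(0 + \left(P + 8\right)\right)^{2} = \left(0 + \left(8 + P\right)\right)^{2} = \left(8 + P\right)^{2}$)
$\frac{1}{m{\left(8 \left(-5 - 1\right) - 1 \right)}} = \frac{1}{\left(8 + \left(8 \left(-5 - 1\right) - 1\right)\right)^{2}} = \frac{1}{\left(8 + \left(8 \left(-6\right) - 1\right)\right)^{2}} = \frac{1}{\left(8 - 49\right)^{2}} = \frac{1}{\left(-41\right)^{2}} = \frac{1}{1681}$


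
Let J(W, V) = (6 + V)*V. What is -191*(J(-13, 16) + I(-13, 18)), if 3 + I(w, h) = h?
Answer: -70097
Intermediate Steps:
I(w, h) = -3 + h
J(W, V) = V*(6 + V)
-191*(J(-13, 16) + I(-13, 18)) = -191*(16*(6 + 16) + (-3 + 18)) = -191*(16*22 + 15) = -191*(352 + 15) = -191*367 = -70097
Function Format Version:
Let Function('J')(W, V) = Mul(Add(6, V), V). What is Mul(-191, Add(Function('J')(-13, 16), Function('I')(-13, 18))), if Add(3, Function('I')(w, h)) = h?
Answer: -70097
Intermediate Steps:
Function('I')(w, h) = Add(-3, h)
Function('J')(W, V) = Mul(V, Add(6, V))
Mul(-191, Add(Function('J')(-13, 16), Function('I')(-13, 18))) = Mul(-191, Add(Mul(16, Add(6, 16)), Add(-3, 18))) = Mul(-191, Add(Mul(16, 22), 15)) = Mul(-191, Add(352, 15)) = Mul(-191, 367) = -70097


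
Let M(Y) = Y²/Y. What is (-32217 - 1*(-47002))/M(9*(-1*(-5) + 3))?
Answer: 14785/72 ≈ 205.35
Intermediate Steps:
M(Y) = Y
(-32217 - 1*(-47002))/M(9*(-1*(-5) + 3)) = (-32217 - 1*(-47002))/((9*(-1*(-5) + 3))) = (-32217 + 47002)/((9*(5 + 3))) = 14785/((9*8)) = 14785/72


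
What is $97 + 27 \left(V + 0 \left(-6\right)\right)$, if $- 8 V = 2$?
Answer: $\frac{361}{4} \approx 90.25$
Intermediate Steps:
$V = - \frac{1}{4}$ ($V = \left(- \frac{1}{8}\right) 2 = - \frac{1}{4} \approx -0.25$)
$97 + 27 \left(V + 0 \left(-6\right)\right) = 97 + 27 \left(- \frac{1}{4} + 0 \left(-6\right)\right) = 97 + 27 \left(- \frac{1}{4} + 0\right) = 97 + 27 \left(- \frac{1}{4}\right) = 97 - \frac{27}{4} = \frac{361}{4}$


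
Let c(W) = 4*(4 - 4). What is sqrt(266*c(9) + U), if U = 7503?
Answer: sqrt(7503) ≈ 86.620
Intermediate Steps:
c(W) = 0 (c(W) = 4*0 = 0)
sqrt(266*c(9) + U) = sqrt(266*0 + 7503) = sqrt(0 + 7503) = sqrt(7503)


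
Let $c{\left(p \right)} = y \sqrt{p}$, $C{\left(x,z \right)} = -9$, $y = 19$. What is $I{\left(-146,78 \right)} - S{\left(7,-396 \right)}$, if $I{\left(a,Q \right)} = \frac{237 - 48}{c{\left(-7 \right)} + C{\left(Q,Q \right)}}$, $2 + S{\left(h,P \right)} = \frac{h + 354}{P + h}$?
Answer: $\frac{19 \left(- 3330 i + 1139 \sqrt{7}\right)}{389 \left(9 i + 19 \sqrt{7}\right)} \approx 2.2758 - 3.643 i$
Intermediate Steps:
$c{\left(p \right)} = 19 \sqrt{p}$
$S{\left(h,P \right)} = -2 + \frac{354 + h}{P + h}$ ($S{\left(h,P \right)} = -2 + \frac{h + 354}{P + h} = -2 + \frac{354 + h}{P + h}$)
$I{\left(a,Q \right)} = \frac{189}{-9 + 19 i \sqrt{7}}$ ($I{\left(a,Q \right)} = \frac{237 - 48}{19 \sqrt{-7} - 9} = \frac{189}{19 i \sqrt{7} - 9} = \frac{189}{-9 + 19 i \sqrt{7}}$)
$I{\left(-146,78 \right)} - S{\left(7,-396 \right)} = \left(- \frac{1701}{2608} - \frac{3591 i \sqrt{7}}{2608}\right) - \frac{354 - 7 - -792}{-396 + 7} = \left(- \frac{1701}{2608} - \frac{3591 i \sqrt{7}}{2608}\right) - \frac{354 - 7 + 792}{-389} = \left(- \frac{1701}{2608} - \frac{3591 i \sqrt{7}}{2608}\right) - \left(- \frac{1}{389}\right) 1139 = \left(- \frac{1701}{2608} - \frac{3591 i \sqrt{7}}{2608}\right) - - \frac{1139}{389} = \left(- \frac{1701}{2608} - \frac{3591 i \sqrt{7}}{2608}\right) + \frac{1139}{389} = \frac{2308823}{1014512} - \frac{3591 i \sqrt{7}}{2608}$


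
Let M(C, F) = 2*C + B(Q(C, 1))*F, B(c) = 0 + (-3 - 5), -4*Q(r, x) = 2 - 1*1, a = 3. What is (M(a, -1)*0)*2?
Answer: 0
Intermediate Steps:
Q(r, x) = -1/4 (Q(r, x) = -(2 - 1*1)/4 = -(2 - 1)/4 = -1/4*1 = -1/4)
B(c) = -8 (B(c) = 0 - 8 = -8)
M(C, F) = -8*F + 2*C (M(C, F) = 2*C - 8*F = -8*F + 2*C)
(M(a, -1)*0)*2 = ((-8*(-1) + 2*3)*0)*2 = ((8 + 6)*0)*2 = (14*0)*2 = 0*2 = 0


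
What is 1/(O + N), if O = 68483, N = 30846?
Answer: 1/99329 ≈ 1.0068e-5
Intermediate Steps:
1/(O + N) = 1/(68483 + 30846) = 1/99329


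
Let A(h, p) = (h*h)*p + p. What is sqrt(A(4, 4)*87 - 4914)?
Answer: sqrt(1002) ≈ 31.654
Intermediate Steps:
A(h, p) = p + p*h**2 (A(h, p) = h**2*p + p = p*h**2 + p = p + p*h**2)
sqrt(A(4, 4)*87 - 4914) = sqrt((4*(1 + 4**2))*87 - 4914) = sqrt((4*(1 + 16))*87 - 4914) = sqrt((4*17)*87 - 4914) = sqrt(68*87 - 4914) = sqrt(5916 - 4914) = sqrt(1002)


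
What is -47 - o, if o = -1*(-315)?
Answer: -362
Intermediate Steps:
o = 315
-47 - o = -47 - 1*315 = -47 - 315 = -362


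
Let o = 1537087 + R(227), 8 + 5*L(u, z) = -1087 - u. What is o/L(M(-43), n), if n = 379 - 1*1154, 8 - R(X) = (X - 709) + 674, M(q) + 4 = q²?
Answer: -512301/196 ≈ -2613.8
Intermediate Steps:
M(q) = -4 + q²
R(X) = 43 - X (R(X) = 8 - ((X - 709) + 674) = 8 - ((-709 + X) + 674) = 8 - (-35 + X) = 8 + (35 - X) = 43 - X)
n = -775 (n = 379 - 1154 = -775)
L(u, z) = -219 - u/5 (L(u, z) = -8/5 + (-1087 - u)/5 = -8/5 + (-1087/5 - u/5) = -219 - u/5)
o = 1536903 (o = 1537087 + (43 - 1*227) = 1537087 + (43 - 227) = 1537087 - 184 = 1536903)
o/L(M(-43), n) = 1536903/(-219 - (-4 + (-43)²)/5) = 1536903/(-219 - (-4 + 1849)/5) = 1536903/(-219 - ⅕*1845) = 1536903/(-219 - 369) = 1536903/(-588) = 1536903*(-1/588) = -512301/196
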